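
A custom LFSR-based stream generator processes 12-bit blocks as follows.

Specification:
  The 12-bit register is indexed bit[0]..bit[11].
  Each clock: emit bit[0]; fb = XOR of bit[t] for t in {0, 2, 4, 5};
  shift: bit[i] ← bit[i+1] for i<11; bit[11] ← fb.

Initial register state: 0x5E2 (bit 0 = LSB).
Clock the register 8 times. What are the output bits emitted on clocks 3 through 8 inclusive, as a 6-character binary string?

000111

reg_0 = 0x5E2
clock 1: out=0, reg = 0xAF1
clock 2: out=1, reg = 0xD78
clock 3: out=0, reg = 0x6BC
clock 4: out=0, reg = 0xB5E
clock 5: out=0, reg = 0x5AF
clock 6: out=1, reg = 0xAD7
clock 7: out=1, reg = 0xD6B
clock 8: out=1, reg = 0x6B5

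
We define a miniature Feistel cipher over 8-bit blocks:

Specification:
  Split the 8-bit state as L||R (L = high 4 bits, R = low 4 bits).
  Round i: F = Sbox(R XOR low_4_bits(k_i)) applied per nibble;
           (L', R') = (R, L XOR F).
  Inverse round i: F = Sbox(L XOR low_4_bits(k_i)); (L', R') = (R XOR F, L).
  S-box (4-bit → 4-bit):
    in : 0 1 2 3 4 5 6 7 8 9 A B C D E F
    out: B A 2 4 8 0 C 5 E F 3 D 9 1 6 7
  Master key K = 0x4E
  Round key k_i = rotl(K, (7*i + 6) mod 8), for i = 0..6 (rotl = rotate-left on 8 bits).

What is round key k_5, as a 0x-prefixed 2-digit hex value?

K = 0x4E
k_0 = rotl(K, (7*0+6) mod 8) = rotl(K, 6) = 0x93
k_1 = rotl(K, (7*1+6) mod 8) = rotl(K, 5) = 0xC9
k_2 = rotl(K, (7*2+6) mod 8) = rotl(K, 4) = 0xE4
k_3 = rotl(K, (7*3+6) mod 8) = rotl(K, 3) = 0x72
k_4 = rotl(K, (7*4+6) mod 8) = rotl(K, 2) = 0x39
k_5 = rotl(K, (7*5+6) mod 8) = rotl(K, 1) = 0x9C

0x9C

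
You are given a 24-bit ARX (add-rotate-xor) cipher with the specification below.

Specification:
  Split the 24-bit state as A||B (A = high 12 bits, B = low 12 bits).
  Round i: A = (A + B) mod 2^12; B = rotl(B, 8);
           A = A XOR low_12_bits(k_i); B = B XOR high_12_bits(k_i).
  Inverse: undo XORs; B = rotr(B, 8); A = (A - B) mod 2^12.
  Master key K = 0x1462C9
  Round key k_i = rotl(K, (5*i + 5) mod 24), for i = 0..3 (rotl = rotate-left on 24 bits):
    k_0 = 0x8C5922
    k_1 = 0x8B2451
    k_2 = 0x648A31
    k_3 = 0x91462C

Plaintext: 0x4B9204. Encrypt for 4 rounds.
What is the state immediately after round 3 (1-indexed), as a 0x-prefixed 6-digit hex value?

0xC60A9F

s_0 = plaintext = 0x4B9204
s_1 = Round(s_0, k_0) = 0xF9FCE5
s_2 = Round(s_1, k_1) = 0x8D5D7C
s_3 = Round(s_2, k_2) = 0xC60A9F
s_4 = Round(s_3, k_3) = 0x0D36BD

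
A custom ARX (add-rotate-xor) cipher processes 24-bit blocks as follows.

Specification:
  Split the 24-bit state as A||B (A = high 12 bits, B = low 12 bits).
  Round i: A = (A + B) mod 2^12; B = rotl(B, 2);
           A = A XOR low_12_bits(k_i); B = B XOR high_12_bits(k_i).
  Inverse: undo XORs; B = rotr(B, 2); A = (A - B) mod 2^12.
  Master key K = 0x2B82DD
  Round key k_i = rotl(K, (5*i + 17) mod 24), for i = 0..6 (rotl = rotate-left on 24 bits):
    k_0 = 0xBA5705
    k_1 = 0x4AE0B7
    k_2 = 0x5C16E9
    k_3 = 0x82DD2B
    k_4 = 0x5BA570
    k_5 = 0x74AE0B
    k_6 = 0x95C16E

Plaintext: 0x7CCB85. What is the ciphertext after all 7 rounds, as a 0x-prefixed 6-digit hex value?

s_0 = plaintext = 0x7CCB85
s_1 = Round(s_0, k_0) = 0x4545B3
s_2 = Round(s_1, k_1) = 0xAB0263
s_3 = Round(s_2, k_2) = 0xBFAC4D
s_4 = Round(s_3, k_3) = 0x56C91A
s_5 = Round(s_4, k_4) = 0xBF61D0
s_6 = Round(s_5, k_5) = 0x3CD00A
s_7 = Round(s_6, k_6) = 0x2B9974

0x2B9974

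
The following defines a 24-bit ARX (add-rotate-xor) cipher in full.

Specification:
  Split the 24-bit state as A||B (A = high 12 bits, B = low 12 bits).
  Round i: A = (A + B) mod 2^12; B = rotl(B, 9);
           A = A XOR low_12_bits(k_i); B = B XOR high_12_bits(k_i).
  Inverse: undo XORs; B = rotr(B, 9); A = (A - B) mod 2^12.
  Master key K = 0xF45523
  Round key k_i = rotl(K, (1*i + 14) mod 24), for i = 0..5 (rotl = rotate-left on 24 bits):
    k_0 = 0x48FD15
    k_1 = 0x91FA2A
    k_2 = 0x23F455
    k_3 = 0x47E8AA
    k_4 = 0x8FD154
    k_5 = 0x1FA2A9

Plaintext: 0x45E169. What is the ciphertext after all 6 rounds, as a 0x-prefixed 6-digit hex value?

s_0 = plaintext = 0x45E169
s_1 = Round(s_0, k_0) = 0x8D26A2
s_2 = Round(s_1, k_1) = 0x55EDCB
s_3 = Round(s_2, k_2) = 0x77C586
s_4 = Round(s_3, k_3) = 0x5A88CE
s_5 = Round(s_4, k_4) = 0xF225E4
s_6 = Round(s_5, k_5) = 0x7AF946

0x7AF946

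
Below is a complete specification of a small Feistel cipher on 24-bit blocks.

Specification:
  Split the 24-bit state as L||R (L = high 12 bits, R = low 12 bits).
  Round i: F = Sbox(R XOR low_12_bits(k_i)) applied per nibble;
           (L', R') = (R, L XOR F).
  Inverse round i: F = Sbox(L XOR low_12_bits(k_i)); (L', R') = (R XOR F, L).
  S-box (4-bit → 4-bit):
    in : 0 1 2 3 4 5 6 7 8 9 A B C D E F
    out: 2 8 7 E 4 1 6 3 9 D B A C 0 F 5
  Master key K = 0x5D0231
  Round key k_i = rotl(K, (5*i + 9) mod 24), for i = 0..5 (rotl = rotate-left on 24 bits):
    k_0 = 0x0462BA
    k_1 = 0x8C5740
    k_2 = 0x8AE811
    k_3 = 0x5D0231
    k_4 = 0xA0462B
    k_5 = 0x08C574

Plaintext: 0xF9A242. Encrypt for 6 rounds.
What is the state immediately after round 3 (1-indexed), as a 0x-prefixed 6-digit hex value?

0x9DC503

s_0 = plaintext = 0xF9A242
s_1 = Round(s_0, k_0) = 0x242DC3
s_2 = Round(s_1, k_1) = 0xDC39DC
s_3 = Round(s_2, k_2) = 0x9DC503
s_4 = Round(s_3, k_3) = 0x503A3B
s_5 = Round(s_4, k_4) = 0xA3B981
s_6 = Round(s_5, k_5) = 0x98166A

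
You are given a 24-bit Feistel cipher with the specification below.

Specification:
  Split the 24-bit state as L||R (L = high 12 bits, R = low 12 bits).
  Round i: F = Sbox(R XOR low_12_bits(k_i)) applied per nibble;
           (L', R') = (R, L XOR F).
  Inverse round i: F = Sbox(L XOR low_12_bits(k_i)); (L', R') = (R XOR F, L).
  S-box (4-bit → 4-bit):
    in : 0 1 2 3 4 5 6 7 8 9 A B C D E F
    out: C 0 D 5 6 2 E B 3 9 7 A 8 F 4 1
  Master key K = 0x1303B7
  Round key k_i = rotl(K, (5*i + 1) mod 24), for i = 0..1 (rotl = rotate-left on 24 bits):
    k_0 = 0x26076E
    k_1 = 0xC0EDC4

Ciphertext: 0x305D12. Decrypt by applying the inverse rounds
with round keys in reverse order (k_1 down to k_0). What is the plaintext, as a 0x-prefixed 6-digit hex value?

s_0 = ciphertext = 0x305D12
s_1 = InvRound(s_0, k_1) = 0x992305
s_2 = InvRound(s_1, k_0) = 0x71D992

0x71D992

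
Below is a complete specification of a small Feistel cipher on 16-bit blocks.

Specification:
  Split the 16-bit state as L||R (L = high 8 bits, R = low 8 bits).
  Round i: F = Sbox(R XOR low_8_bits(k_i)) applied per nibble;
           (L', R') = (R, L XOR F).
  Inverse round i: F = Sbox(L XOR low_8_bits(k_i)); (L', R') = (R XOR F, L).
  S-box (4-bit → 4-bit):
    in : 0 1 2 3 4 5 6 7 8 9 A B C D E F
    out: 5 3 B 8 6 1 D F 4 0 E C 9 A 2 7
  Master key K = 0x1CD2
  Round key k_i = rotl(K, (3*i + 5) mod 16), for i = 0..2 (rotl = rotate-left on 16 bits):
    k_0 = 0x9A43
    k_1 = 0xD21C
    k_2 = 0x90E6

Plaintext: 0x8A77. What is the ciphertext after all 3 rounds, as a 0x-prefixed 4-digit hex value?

0x42EA

s_0 = plaintext = 0x8A77
s_1 = Round(s_0, k_0) = 0x770C
s_2 = Round(s_1, k_1) = 0x0C42
s_3 = Round(s_2, k_2) = 0x42EA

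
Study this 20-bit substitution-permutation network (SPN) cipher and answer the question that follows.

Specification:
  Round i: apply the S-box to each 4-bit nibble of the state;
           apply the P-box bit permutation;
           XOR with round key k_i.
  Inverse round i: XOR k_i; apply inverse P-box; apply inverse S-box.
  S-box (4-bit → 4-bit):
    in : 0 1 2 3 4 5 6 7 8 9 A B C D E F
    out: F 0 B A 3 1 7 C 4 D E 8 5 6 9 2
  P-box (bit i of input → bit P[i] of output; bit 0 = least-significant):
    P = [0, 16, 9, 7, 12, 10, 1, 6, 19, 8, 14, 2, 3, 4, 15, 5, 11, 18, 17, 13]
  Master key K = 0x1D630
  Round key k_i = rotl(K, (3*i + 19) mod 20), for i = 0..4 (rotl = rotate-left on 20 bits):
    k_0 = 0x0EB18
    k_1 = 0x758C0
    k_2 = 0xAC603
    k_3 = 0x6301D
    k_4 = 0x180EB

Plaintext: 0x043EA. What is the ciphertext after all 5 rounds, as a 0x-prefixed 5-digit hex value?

s_0 = plaintext = 0x043EA
s_1 = Round(s_0, k_0) = 0x7D0C4
s_2 = Round(s_1, k_1) = 0xCA9D7
s_3 = Round(s_2, k_2) = 0x008B5
s_4 = Round(s_3, k_3) = 0x0D864
s_5 = Round(s_4, k_4) = 0x67CF8

0x67CF8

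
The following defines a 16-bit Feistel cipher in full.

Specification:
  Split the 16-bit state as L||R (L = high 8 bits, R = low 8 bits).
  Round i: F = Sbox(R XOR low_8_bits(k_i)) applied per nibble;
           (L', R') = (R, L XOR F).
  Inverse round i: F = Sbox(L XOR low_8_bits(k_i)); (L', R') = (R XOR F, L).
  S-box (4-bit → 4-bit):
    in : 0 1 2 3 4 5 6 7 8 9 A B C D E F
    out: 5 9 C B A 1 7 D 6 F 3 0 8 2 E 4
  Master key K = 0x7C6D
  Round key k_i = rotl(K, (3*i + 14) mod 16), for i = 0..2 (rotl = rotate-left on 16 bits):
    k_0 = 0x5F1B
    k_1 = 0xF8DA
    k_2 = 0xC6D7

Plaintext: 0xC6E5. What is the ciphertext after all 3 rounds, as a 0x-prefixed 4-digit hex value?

0xF946

s_0 = plaintext = 0xC6E5
s_1 = Round(s_0, k_0) = 0xE588
s_2 = Round(s_1, k_1) = 0x88F9
s_3 = Round(s_2, k_2) = 0xF946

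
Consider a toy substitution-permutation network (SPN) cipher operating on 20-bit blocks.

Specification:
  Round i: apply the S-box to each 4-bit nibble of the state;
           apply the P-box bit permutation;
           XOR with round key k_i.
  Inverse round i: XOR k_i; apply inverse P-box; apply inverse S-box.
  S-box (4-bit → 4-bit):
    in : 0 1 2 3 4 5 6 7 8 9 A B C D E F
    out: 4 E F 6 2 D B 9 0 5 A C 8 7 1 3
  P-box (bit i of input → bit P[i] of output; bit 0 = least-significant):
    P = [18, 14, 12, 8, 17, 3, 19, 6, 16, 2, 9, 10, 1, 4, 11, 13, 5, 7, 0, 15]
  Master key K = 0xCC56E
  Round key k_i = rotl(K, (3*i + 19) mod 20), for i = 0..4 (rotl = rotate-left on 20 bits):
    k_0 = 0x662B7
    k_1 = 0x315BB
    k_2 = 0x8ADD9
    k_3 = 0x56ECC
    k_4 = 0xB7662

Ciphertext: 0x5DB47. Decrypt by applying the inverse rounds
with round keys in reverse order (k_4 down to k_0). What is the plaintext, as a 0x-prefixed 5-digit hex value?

s_0 = ciphertext = 0x5DB47
s_1 = InvRound(s_0, k_4) = 0x5BA97
s_2 = InvRound(s_1, k_3) = 0xBFCA3
s_3 = InvRound(s_2, k_2) = 0xEFE61
s_4 = InvRound(s_3, k_1) = 0xA2916
s_5 = InvRound(s_4, k_0) = 0xD0006

0xD0006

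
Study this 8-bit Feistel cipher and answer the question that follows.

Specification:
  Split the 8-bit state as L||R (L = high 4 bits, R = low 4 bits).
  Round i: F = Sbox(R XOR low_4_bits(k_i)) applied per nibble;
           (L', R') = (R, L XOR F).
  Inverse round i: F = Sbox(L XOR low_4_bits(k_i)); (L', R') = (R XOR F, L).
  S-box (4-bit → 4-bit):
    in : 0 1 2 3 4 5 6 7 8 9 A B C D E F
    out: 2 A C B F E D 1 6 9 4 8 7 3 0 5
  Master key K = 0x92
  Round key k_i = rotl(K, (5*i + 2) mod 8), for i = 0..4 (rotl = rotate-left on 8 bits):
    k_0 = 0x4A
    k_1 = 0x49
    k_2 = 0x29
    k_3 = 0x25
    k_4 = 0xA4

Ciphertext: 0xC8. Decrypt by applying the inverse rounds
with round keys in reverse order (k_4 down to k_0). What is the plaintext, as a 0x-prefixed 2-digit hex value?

0x7B

s_0 = ciphertext = 0xC8
s_1 = InvRound(s_0, k_4) = 0xEC
s_2 = InvRound(s_1, k_3) = 0x4E
s_3 = InvRound(s_2, k_2) = 0xD4
s_4 = InvRound(s_3, k_1) = 0xBD
s_5 = InvRound(s_4, k_0) = 0x7B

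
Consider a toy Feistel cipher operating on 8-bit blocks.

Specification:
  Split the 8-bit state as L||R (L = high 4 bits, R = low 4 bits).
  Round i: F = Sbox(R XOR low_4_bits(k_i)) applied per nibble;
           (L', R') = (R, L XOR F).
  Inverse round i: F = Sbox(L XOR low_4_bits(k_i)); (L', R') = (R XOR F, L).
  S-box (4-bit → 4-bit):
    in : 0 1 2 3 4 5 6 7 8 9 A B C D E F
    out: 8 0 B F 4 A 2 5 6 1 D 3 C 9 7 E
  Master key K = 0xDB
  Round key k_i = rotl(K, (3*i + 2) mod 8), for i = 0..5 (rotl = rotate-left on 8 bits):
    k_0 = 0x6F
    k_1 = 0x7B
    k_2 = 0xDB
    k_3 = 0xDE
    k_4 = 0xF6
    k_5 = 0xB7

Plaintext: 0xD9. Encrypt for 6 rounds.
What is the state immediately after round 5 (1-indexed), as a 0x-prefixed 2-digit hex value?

0x29

s_0 = plaintext = 0xD9
s_1 = Round(s_0, k_0) = 0x9F
s_2 = Round(s_1, k_1) = 0xFD
s_3 = Round(s_2, k_2) = 0xDD
s_4 = Round(s_3, k_3) = 0xD2
s_5 = Round(s_4, k_4) = 0x29
s_6 = Round(s_5, k_5) = 0x95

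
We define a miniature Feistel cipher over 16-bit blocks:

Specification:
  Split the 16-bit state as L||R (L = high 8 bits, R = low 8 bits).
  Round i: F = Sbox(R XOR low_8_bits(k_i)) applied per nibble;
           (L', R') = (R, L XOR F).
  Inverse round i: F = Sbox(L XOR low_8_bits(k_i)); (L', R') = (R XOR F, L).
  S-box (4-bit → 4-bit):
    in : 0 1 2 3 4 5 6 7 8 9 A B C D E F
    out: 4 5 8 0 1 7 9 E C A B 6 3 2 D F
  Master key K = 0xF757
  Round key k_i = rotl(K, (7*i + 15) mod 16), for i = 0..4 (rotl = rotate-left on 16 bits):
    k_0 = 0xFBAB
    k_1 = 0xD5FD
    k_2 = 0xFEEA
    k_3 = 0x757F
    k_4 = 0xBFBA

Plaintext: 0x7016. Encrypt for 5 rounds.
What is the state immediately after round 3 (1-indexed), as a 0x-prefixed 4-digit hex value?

s_0 = plaintext = 0x7016
s_1 = Round(s_0, k_0) = 0x1612
s_2 = Round(s_1, k_1) = 0x12C9
s_3 = Round(s_2, k_2) = 0xC992
s_4 = Round(s_3, k_3) = 0x921B
s_5 = Round(s_4, k_4) = 0x1B27

0xC992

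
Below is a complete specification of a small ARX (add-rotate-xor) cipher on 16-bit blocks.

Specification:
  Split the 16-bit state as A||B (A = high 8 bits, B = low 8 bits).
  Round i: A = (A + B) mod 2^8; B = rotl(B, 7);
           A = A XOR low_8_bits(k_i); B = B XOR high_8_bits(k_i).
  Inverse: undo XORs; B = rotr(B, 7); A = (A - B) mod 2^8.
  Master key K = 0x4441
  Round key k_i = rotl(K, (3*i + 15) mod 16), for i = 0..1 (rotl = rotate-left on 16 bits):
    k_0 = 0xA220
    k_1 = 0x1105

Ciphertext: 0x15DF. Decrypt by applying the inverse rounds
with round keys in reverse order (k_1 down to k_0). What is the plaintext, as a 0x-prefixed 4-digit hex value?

s_0 = ciphertext = 0x15DF
s_1 = InvRound(s_0, k_1) = 0x739D
s_2 = InvRound(s_1, k_0) = 0xD57E

0xD57E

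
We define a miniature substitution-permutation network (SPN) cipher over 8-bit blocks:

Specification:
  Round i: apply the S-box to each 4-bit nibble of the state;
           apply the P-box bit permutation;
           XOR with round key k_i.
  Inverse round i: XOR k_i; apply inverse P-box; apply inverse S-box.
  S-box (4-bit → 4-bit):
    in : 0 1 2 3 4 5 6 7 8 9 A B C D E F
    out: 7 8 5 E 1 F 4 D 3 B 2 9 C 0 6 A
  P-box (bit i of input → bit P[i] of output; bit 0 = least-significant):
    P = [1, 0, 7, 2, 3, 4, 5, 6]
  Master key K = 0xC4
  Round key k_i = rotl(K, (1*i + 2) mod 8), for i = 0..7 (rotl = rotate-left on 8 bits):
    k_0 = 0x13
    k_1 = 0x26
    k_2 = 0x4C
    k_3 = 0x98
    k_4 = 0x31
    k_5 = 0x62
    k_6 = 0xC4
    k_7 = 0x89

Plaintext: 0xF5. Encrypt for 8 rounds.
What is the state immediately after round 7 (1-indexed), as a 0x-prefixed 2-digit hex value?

s_0 = plaintext = 0xF5
s_1 = Round(s_0, k_0) = 0xC4
s_2 = Round(s_1, k_1) = 0x44
s_3 = Round(s_2, k_2) = 0x46
s_4 = Round(s_3, k_3) = 0x10
s_5 = Round(s_4, k_4) = 0xF2
s_6 = Round(s_5, k_5) = 0xB0
s_7 = Round(s_6, k_6) = 0x0F
s_8 = Round(s_7, k_7) = 0xB4

0x0F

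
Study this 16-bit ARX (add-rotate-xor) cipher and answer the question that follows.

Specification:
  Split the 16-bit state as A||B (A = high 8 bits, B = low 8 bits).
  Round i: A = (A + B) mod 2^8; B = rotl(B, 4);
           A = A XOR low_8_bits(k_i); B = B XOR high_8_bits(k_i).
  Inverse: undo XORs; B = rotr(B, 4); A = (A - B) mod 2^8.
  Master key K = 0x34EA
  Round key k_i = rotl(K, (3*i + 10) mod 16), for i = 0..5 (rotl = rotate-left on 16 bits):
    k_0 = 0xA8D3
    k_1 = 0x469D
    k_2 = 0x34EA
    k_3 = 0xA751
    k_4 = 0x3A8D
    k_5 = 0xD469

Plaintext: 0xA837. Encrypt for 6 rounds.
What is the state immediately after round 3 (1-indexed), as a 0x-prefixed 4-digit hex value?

0x9F8B

s_0 = plaintext = 0xA837
s_1 = Round(s_0, k_0) = 0x0CDB
s_2 = Round(s_1, k_1) = 0x7AFB
s_3 = Round(s_2, k_2) = 0x9F8B
s_4 = Round(s_3, k_3) = 0x7B1F
s_5 = Round(s_4, k_4) = 0x17CB
s_6 = Round(s_5, k_5) = 0x8B68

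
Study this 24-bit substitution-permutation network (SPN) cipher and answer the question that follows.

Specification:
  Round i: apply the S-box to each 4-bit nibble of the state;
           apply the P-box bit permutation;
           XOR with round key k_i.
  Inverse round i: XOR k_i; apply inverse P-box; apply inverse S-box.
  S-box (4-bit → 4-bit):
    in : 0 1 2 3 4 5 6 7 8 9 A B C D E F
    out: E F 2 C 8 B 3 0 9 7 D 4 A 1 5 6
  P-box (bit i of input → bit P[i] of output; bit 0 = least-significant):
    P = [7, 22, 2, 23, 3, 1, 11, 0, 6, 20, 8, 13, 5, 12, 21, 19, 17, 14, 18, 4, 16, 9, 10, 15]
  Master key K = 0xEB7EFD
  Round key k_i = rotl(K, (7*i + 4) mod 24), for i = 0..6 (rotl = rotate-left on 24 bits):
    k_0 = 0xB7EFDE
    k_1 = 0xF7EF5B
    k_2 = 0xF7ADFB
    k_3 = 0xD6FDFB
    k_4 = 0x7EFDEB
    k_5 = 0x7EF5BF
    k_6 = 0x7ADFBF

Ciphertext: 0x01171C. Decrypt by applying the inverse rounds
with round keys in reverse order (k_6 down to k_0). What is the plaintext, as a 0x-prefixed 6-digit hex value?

s_0 = ciphertext = 0x01171C
s_1 = InvRound(s_0, k_6) = 0x86A206
s_2 = InvRound(s_1, k_5) = 0xFC1F85
s_3 = InvRound(s_2, k_4) = 0xC6D863
s_4 = InvRound(s_3, k_3) = 0xB470DD
s_5 = InvRound(s_4, k_2) = 0xA66BFF
s_6 = InvRound(s_5, k_1) = 0xA7D279
s_7 = InvRound(s_6, k_0) = 0xB7600E

0xB7600E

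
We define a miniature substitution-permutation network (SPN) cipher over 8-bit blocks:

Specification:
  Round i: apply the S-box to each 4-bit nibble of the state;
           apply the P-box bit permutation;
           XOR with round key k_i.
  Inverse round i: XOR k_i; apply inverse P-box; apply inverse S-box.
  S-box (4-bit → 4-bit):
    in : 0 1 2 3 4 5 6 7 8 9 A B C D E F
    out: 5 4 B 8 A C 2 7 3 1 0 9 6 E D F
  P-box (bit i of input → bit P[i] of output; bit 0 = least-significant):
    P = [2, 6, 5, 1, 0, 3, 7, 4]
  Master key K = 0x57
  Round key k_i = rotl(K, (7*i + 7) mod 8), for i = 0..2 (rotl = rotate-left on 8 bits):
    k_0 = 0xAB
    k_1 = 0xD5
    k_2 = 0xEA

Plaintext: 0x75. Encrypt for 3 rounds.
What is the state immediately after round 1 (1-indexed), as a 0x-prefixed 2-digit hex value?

0x00

s_0 = plaintext = 0x75
s_1 = Round(s_0, k_0) = 0x00
s_2 = Round(s_1, k_1) = 0x70
s_3 = Round(s_2, k_2) = 0x47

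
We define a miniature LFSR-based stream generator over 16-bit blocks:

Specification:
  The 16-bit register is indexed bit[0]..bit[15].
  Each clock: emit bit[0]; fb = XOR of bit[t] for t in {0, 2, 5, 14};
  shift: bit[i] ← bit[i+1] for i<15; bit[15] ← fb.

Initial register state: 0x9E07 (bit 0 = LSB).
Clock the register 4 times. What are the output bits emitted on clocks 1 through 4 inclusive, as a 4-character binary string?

1110

reg_0 = 0x9E07
clock 1: out=1, reg = 0x4F03
clock 2: out=1, reg = 0x2781
clock 3: out=1, reg = 0x93C0
clock 4: out=0, reg = 0x49E0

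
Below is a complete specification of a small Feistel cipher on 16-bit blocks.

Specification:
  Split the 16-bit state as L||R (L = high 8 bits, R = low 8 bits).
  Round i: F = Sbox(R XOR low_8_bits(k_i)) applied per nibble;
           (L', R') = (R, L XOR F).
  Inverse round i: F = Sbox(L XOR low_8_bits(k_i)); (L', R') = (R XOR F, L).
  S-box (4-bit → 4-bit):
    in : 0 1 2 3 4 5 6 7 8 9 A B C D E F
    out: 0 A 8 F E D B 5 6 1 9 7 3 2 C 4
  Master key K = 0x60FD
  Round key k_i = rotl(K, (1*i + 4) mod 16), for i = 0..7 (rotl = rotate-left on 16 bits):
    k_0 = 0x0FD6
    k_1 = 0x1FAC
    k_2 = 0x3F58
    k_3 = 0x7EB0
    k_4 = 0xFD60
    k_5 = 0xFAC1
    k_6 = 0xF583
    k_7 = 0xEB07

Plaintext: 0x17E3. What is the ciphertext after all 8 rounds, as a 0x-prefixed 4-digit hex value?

s_0 = plaintext = 0x17E3
s_1 = Round(s_0, k_0) = 0xE3EA
s_2 = Round(s_1, k_1) = 0xEA08
s_3 = Round(s_2, k_2) = 0x083A
s_4 = Round(s_3, k_3) = 0x3A61
s_5 = Round(s_4, k_4) = 0x6130
s_6 = Round(s_5, k_5) = 0x302B
s_7 = Round(s_6, k_6) = 0x2BA6
s_8 = Round(s_7, k_7) = 0xA6B1

0xA6B1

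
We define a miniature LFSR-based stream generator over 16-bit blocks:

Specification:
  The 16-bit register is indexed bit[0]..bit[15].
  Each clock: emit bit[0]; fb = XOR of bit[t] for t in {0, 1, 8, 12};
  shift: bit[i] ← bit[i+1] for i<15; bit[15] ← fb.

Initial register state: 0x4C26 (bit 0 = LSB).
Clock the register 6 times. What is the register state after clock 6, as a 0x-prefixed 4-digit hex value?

0xB530

reg_0 = 0x4C26
clock 1: out=0, reg = 0xA613
clock 2: out=1, reg = 0x5309
clock 3: out=1, reg = 0xA984
clock 4: out=0, reg = 0xD4C2
clock 5: out=0, reg = 0x6A61
clock 6: out=1, reg = 0xB530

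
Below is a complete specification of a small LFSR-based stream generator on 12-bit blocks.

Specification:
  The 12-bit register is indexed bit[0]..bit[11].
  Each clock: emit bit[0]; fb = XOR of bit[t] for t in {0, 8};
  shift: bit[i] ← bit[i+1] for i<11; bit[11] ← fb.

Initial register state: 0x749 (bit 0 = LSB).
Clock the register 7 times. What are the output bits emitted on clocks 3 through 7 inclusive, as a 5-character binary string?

01001

reg_0 = 0x749
clock 1: out=1, reg = 0x3A4
clock 2: out=0, reg = 0x9D2
clock 3: out=0, reg = 0xCE9
clock 4: out=1, reg = 0xE74
clock 5: out=0, reg = 0x73A
clock 6: out=0, reg = 0xB9D
clock 7: out=1, reg = 0x5CE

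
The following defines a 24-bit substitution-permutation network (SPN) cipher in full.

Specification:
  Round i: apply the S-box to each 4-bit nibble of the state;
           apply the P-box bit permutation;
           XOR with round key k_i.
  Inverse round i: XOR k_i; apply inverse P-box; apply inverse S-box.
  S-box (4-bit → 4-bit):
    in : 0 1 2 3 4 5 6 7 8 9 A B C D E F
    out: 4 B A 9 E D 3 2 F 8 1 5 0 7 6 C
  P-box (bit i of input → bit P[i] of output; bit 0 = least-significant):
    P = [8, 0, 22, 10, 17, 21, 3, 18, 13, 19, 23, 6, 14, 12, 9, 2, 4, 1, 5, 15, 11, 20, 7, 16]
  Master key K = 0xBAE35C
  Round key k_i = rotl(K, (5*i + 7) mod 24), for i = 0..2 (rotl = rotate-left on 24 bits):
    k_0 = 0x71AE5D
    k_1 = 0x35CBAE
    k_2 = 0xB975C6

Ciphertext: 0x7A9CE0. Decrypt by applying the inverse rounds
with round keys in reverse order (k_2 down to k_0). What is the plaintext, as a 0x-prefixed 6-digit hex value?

0x017DEF

s_0 = ciphertext = 0x7A9CE0
s_1 = InvRound(s_0, k_2) = 0x343BAB
s_2 = InvRound(s_1, k_1) = 0x991AC7
s_3 = InvRound(s_2, k_0) = 0x017DEF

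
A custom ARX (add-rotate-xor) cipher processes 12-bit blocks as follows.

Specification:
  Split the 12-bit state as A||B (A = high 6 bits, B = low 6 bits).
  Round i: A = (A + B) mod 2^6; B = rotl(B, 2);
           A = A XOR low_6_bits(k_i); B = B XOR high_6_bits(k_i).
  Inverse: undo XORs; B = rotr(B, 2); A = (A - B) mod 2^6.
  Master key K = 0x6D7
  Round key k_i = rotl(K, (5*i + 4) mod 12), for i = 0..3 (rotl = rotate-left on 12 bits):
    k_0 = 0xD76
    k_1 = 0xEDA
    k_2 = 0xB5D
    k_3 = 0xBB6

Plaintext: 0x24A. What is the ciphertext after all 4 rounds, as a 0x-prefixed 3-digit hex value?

s_0 = plaintext = 0x24A
s_1 = Round(s_0, k_0) = 0x95D
s_2 = Round(s_1, k_1) = 0x60E
s_3 = Round(s_2, k_2) = 0xED5
s_4 = Round(s_3, k_3) = 0x9BB

0x9BB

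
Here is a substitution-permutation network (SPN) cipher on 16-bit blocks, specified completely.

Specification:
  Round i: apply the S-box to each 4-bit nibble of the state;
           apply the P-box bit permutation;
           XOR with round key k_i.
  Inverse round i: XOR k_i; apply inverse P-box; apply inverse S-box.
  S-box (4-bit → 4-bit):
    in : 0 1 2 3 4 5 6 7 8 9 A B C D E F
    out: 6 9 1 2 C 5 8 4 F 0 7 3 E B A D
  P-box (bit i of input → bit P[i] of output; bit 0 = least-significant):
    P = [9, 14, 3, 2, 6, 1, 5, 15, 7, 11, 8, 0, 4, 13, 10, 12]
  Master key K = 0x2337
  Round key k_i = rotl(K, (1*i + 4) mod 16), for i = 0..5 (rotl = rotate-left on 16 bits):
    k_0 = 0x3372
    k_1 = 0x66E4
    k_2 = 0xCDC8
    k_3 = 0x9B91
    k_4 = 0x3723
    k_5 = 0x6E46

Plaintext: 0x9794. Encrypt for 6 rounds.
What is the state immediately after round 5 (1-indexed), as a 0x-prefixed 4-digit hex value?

0xA759

s_0 = plaintext = 0x9794
s_1 = Round(s_0, k_0) = 0x327E
s_2 = Round(s_1, k_1) = 0x0640
s_3 = Round(s_2, k_2) = 0x29E1
s_4 = Round(s_3, k_3) = 0x1987
s_5 = Round(s_4, k_4) = 0xA759
s_6 = Round(s_5, k_5) = 0x4B36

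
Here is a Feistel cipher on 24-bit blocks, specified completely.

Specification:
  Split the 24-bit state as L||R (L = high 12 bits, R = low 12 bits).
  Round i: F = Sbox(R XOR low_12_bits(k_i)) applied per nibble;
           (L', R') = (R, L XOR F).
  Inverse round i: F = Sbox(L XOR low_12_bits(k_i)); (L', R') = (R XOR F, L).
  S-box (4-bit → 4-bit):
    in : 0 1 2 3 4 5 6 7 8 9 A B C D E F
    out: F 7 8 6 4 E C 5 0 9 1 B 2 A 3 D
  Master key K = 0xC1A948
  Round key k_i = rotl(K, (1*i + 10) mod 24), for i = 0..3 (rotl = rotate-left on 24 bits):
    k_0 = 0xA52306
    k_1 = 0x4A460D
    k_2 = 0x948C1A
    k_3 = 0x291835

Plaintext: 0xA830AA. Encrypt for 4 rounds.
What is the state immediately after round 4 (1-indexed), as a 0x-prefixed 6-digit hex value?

s_0 = plaintext = 0xA830AA
s_1 = Round(s_0, k_0) = 0x0AAC91
s_2 = Round(s_1, k_1) = 0xC91138
s_3 = Round(s_2, k_2) = 0x138619
s_4 = Round(s_3, k_3) = 0x6192BA

0x6192BA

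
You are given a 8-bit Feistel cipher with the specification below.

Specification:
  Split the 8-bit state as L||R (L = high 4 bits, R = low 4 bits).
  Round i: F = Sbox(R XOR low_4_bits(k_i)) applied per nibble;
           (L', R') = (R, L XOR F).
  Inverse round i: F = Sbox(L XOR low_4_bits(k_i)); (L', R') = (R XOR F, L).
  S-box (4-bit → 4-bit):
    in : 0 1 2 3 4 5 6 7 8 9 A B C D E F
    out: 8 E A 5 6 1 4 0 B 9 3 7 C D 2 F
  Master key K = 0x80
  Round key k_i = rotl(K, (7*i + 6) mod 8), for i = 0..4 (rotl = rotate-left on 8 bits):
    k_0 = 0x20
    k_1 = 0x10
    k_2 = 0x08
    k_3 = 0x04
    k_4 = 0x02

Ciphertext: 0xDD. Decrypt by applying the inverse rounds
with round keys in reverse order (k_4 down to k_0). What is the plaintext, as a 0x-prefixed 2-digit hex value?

s_0 = ciphertext = 0xDD
s_1 = InvRound(s_0, k_4) = 0x2D
s_2 = InvRound(s_1, k_3) = 0x92
s_3 = InvRound(s_2, k_2) = 0xC9
s_4 = InvRound(s_3, k_1) = 0x5C
s_5 = InvRound(s_4, k_0) = 0xD5

0xD5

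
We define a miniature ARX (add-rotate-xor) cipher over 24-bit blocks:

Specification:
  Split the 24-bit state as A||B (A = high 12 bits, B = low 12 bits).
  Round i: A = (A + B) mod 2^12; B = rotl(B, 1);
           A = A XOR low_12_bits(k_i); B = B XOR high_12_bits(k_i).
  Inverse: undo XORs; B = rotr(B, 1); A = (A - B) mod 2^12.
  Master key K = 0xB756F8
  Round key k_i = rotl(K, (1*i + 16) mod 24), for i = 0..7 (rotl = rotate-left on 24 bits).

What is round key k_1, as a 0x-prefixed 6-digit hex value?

0xF16EAD

K = 0xB756F8
k_0 = rotl(K, (1*0+16) mod 24) = rotl(K, 16) = 0xF8B756
k_1 = rotl(K, (1*1+16) mod 24) = rotl(K, 17) = 0xF16EAD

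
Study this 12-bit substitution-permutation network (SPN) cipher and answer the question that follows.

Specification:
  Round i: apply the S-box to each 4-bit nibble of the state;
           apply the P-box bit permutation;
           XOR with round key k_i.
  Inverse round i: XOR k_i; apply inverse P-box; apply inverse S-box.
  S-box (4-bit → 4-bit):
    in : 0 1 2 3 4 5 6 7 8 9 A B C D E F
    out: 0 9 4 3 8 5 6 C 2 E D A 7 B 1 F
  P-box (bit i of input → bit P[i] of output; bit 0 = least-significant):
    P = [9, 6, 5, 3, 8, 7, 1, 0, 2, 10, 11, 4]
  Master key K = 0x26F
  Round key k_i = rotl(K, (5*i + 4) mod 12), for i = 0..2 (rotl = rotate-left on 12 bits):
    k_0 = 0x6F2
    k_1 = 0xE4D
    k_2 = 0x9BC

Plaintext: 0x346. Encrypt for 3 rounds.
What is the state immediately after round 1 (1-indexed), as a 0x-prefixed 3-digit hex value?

0x297

s_0 = plaintext = 0x346
s_1 = Round(s_0, k_0) = 0x297
s_2 = Round(s_1, k_1) = 0x6E6
s_3 = Round(s_2, k_2) = 0x4DC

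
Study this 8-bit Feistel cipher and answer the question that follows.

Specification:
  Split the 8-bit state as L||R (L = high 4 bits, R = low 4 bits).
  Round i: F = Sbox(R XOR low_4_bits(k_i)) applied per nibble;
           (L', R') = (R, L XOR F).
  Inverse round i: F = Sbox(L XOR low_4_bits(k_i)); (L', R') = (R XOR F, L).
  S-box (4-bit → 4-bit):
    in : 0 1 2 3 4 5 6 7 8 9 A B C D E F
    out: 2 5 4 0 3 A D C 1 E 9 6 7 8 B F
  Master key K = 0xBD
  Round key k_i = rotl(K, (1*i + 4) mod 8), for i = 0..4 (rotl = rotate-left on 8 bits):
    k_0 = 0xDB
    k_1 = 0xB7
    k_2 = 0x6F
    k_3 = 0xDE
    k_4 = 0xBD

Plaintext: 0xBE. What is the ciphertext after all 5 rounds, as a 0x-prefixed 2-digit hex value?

s_0 = plaintext = 0xBE
s_1 = Round(s_0, k_0) = 0xE1
s_2 = Round(s_1, k_1) = 0x13
s_3 = Round(s_2, k_2) = 0x36
s_4 = Round(s_3, k_3) = 0x62
s_5 = Round(s_4, k_4) = 0x29

0x29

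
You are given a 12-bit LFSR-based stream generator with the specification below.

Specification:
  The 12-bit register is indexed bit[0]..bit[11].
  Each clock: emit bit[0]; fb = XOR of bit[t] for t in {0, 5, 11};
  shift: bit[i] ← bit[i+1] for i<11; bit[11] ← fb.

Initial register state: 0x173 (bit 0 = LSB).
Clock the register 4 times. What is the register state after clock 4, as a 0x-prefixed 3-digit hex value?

0x817

reg_0 = 0x173
clock 1: out=1, reg = 0x0B9
clock 2: out=1, reg = 0x05C
clock 3: out=0, reg = 0x02E
clock 4: out=0, reg = 0x817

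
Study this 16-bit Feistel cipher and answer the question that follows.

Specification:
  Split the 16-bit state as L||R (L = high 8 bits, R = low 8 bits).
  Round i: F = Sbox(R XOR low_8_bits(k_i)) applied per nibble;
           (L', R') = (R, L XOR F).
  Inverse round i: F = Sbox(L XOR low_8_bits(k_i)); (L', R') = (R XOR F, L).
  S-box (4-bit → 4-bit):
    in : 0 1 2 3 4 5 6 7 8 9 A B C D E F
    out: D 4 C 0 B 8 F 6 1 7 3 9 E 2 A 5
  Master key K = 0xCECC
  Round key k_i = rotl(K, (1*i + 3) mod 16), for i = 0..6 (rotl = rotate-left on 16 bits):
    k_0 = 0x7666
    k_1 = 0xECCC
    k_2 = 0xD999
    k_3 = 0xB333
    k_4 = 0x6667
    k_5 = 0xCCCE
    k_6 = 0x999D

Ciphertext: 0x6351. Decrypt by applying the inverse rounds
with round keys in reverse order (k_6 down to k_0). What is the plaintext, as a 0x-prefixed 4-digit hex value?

0xFE8D

s_0 = ciphertext = 0x6351
s_1 = InvRound(s_0, k_6) = 0x0B63
s_2 = InvRound(s_1, k_5) = 0x8B0B
s_3 = InvRound(s_2, k_4) = 0xA58B
s_4 = InvRound(s_3, k_3) = 0xF4A5
s_5 = InvRound(s_4, k_2) = 0x57F4
s_6 = InvRound(s_5, k_1) = 0x8D57
s_7 = InvRound(s_6, k_0) = 0xFE8D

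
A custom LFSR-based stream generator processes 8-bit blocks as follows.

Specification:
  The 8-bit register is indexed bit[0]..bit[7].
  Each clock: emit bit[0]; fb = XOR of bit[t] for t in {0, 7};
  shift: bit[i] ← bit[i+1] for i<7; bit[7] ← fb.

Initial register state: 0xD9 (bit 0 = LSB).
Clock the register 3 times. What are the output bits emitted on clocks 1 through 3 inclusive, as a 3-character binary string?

100

reg_0 = 0xD9
clock 1: out=1, reg = 0x6C
clock 2: out=0, reg = 0x36
clock 3: out=0, reg = 0x1B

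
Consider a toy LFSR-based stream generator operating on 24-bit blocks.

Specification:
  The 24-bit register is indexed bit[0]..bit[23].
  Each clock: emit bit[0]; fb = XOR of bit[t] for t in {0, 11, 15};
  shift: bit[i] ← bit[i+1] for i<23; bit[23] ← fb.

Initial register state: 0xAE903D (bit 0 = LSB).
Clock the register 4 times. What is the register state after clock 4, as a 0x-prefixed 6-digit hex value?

0x2AE903

reg_0 = 0xAE903D
clock 1: out=1, reg = 0x57481E
clock 2: out=0, reg = 0xABA40F
clock 3: out=1, reg = 0x55D207
clock 4: out=1, reg = 0x2AE903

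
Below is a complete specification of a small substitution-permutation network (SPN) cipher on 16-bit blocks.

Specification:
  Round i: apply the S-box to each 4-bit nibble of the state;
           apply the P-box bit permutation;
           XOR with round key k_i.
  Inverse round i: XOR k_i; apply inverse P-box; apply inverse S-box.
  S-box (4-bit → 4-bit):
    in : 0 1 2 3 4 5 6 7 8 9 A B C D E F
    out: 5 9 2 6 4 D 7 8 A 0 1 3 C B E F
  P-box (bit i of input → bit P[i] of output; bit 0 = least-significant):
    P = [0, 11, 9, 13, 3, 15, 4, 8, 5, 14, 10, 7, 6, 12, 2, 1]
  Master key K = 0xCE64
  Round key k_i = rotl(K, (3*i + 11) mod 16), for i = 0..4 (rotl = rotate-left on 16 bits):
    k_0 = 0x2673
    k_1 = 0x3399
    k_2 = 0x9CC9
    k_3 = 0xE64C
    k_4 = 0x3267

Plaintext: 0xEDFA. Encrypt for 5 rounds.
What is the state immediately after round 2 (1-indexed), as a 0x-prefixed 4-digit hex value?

0x004F

s_0 = plaintext = 0xEDFA
s_1 = Round(s_0, k_0) = 0xF7CC
s_2 = Round(s_1, k_1) = 0x004F
s_3 = Round(s_2, k_2) = 0xB2BC
s_4 = Round(s_3, k_3) = 0x1404
s_5 = Round(s_4, k_4) = 0x343D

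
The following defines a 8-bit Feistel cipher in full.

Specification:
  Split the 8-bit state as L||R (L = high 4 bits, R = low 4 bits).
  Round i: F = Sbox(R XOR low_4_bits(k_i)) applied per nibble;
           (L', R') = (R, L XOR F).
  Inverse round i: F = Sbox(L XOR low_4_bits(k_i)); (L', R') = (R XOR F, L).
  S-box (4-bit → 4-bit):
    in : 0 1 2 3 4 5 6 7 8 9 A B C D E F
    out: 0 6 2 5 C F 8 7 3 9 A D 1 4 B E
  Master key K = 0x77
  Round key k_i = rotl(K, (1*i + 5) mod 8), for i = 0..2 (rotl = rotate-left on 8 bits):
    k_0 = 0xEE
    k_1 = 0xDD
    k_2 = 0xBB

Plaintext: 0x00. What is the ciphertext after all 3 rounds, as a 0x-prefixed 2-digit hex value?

s_0 = plaintext = 0x00
s_1 = Round(s_0, k_0) = 0x0B
s_2 = Round(s_1, k_1) = 0xB8
s_3 = Round(s_2, k_2) = 0x8E

0x8E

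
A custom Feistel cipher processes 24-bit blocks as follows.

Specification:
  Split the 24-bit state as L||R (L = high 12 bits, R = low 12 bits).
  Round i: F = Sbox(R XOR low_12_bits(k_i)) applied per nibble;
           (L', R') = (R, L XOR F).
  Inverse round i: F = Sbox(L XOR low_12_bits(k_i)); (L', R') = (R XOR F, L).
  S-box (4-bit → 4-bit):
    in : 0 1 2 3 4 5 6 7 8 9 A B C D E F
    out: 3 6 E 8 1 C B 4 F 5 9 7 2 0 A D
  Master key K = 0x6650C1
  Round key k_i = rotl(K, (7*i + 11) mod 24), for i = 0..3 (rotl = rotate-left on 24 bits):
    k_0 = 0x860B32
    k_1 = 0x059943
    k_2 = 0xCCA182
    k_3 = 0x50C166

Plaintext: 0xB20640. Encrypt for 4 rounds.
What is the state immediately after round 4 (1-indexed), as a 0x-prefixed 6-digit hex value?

0xE8050B

s_0 = plaintext = 0xB20640
s_1 = Round(s_0, k_0) = 0x640B6E
s_2 = Round(s_1, k_1) = 0xB6E8A0
s_3 = Round(s_2, k_2) = 0x8A0E80
s_4 = Round(s_3, k_3) = 0xE8050B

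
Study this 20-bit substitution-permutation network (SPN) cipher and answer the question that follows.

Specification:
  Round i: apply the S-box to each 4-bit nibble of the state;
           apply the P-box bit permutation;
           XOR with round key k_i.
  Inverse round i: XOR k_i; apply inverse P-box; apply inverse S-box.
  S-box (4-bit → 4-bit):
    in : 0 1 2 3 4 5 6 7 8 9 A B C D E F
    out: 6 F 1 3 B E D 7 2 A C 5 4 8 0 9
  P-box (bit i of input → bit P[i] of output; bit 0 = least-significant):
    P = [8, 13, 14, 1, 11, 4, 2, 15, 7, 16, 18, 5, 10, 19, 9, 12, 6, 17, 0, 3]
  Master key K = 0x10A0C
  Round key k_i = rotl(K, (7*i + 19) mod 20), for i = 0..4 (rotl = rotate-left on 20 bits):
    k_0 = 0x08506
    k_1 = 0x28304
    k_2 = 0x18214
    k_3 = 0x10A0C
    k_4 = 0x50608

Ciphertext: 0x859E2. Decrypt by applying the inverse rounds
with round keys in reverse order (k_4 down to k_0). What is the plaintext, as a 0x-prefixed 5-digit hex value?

s_0 = ciphertext = 0x859E2
s_1 = InvRound(s_0, k_4) = 0xF1126
s_2 = InvRound(s_1, k_3) = 0x95A2F
s_3 = InvRound(s_2, k_2) = 0xA9D4A
s_4 = InvRound(s_3, k_1) = 0xF1EBD
s_5 = InvRound(s_4, k_0) = 0x5514F

0x5514F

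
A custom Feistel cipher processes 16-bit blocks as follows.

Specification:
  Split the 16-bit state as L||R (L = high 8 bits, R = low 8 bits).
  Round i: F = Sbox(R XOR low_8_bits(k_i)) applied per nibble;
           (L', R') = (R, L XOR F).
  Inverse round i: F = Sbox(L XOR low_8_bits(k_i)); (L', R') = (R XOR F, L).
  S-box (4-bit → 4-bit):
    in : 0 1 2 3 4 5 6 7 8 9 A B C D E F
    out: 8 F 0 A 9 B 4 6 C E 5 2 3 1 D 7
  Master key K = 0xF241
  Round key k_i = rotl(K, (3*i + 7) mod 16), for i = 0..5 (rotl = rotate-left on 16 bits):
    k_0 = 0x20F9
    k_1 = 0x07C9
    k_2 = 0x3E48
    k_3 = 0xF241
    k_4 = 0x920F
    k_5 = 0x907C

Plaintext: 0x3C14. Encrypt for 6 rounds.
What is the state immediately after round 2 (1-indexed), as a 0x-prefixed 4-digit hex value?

s_0 = plaintext = 0x3C14
s_1 = Round(s_0, k_0) = 0x14ED
s_2 = Round(s_1, k_1) = 0xED1D
s_3 = Round(s_2, k_2) = 0x1D56
s_4 = Round(s_3, k_3) = 0x56EB
s_5 = Round(s_4, k_4) = 0xEB8F
s_6 = Round(s_5, k_5) = 0x8F91

0xED1D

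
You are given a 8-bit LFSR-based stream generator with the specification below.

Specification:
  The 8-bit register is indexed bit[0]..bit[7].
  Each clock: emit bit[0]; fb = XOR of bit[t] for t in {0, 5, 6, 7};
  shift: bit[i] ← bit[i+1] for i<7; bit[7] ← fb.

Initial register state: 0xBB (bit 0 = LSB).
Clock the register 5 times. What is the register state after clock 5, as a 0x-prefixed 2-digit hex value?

0xBD

reg_0 = 0xBB
clock 1: out=1, reg = 0xDD
clock 2: out=1, reg = 0xEE
clock 3: out=0, reg = 0xF7
clock 4: out=1, reg = 0x7B
clock 5: out=1, reg = 0xBD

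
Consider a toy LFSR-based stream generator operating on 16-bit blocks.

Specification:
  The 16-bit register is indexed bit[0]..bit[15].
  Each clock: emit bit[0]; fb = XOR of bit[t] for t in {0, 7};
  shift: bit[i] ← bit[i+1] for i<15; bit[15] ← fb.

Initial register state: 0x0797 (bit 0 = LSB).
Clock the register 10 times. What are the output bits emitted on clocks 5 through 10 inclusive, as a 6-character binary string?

100111

reg_0 = 0x0797
clock 1: out=1, reg = 0x03CB
clock 2: out=1, reg = 0x01E5
clock 3: out=1, reg = 0x00F2
clock 4: out=0, reg = 0x8079
clock 5: out=1, reg = 0xC03C
clock 6: out=0, reg = 0x601E
clock 7: out=0, reg = 0x300F
clock 8: out=1, reg = 0x9807
clock 9: out=1, reg = 0xCC03
clock 10: out=1, reg = 0xE601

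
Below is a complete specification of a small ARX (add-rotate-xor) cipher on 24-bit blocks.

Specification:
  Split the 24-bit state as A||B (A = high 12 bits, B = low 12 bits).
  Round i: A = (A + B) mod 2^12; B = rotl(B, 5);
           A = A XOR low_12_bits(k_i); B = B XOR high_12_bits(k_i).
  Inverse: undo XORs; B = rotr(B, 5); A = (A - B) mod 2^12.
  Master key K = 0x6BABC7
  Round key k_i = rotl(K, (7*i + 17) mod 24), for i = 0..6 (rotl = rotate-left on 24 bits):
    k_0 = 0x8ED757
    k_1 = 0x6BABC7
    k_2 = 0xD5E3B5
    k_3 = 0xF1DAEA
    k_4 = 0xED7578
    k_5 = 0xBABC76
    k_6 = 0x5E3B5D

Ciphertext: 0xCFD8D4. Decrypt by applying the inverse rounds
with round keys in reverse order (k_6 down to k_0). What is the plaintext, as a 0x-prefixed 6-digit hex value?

0x5CCFB0

s_0 = ciphertext = 0xCFD8D4
s_1 = InvRound(s_0, k_6) = 0xBB7BE9
s_2 = InvRound(s_1, k_5) = 0x6BF102
s_3 = InvRound(s_2, k_4) = 0x8C9AFE
s_4 = InvRound(s_3, k_3) = 0x0741AF
s_5 = InvRound(s_4, k_2) = 0xADA8E7
s_6 = InvRound(s_5, k_1) = 0x22BEF2
s_7 = InvRound(s_6, k_0) = 0x5CCFB0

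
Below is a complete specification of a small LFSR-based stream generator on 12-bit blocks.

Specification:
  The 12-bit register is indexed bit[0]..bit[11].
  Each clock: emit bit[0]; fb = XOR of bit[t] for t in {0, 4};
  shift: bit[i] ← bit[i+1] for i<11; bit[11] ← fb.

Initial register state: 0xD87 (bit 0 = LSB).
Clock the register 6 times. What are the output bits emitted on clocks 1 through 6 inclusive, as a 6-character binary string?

reg_0 = 0xD87
clock 1: out=1, reg = 0xEC3
clock 2: out=1, reg = 0xF61
clock 3: out=1, reg = 0xFB0
clock 4: out=0, reg = 0xFD8
clock 5: out=0, reg = 0xFEC
clock 6: out=0, reg = 0x7F6

111000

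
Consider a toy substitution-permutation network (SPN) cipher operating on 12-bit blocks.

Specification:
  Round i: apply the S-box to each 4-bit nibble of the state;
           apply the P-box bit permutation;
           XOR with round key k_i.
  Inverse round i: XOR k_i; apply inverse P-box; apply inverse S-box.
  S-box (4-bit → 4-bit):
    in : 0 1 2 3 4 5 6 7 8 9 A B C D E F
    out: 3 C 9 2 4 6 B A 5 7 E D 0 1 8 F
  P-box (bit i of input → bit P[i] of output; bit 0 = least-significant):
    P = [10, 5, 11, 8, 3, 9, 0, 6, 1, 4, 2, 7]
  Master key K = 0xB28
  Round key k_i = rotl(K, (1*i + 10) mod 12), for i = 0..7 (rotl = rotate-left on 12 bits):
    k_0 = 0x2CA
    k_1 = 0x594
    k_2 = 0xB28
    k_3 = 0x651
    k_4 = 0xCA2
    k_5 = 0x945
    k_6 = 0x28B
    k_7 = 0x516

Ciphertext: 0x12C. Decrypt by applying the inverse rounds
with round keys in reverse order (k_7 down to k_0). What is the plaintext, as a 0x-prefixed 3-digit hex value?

0x415

s_0 = ciphertext = 0x12C
s_1 = InvRound(s_0, k_7) = 0x0D0
s_2 = InvRound(s_1, k_6) = 0x0FC
s_3 = InvRound(s_2, k_5) = 0x78A
s_4 = InvRound(s_3, k_4) = 0xC0A
s_5 = InvRound(s_4, k_3) = 0x0F4
s_6 = InvRound(s_5, k_2) = 0xA61
s_7 = InvRound(s_6, k_1) = 0xAAF
s_8 = InvRound(s_7, k_0) = 0x415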